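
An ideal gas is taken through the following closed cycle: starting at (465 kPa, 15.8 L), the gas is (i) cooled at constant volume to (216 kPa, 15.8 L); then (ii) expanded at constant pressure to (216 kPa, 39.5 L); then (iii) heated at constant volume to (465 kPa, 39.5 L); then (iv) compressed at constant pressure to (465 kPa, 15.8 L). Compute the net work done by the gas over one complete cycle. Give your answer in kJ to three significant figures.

W_net ≈ -5.90 kJ

Constant-volume legs do no work.
W(ii) = (216)(39.5 − 15.8) = 5119 J; W(iv) = (465)(15.8 − 39.5) = -11020 J.
W_net = 5119 − 11020 = -5901 J (the counter-clockwise enclosed area).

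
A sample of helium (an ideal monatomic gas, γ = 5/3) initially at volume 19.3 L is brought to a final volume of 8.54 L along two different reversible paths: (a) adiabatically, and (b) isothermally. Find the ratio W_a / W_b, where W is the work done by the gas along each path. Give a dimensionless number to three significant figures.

Path (a) adiabatic: W = P₁V₁(1 − (V₁/V₂)^(γ−1))/(γ−1) → W_a/(P₁V₁) = -1.083.
Path (b) isothermal: W = P₁V₁ ln(V₂/V₁) → W_b/(P₁V₁) = -0.8153.
W_a / W_b = -1.083 / -0.8153 = 1.329.

W_a / W_b ≈ 1.33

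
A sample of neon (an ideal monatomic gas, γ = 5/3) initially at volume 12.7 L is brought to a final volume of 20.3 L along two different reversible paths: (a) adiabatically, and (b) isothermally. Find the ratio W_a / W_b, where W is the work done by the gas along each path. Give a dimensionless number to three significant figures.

W_a / W_b ≈ 0.859

Path (a) adiabatic: W = P₁V₁(1 − (V₁/V₂)^(γ−1))/(γ−1) → W_a/(P₁V₁) = 0.4028.
Path (b) isothermal: W = P₁V₁ ln(V₂/V₁) → W_b/(P₁V₁) = 0.469.
W_a / W_b = 0.4028 / 0.469 = 0.8588.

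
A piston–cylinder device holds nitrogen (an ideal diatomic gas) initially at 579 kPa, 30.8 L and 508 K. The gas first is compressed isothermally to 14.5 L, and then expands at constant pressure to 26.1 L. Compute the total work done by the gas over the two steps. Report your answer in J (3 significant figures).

W_total ≈ 832 J

Step 1 (isothermal): W = P₁V₁ ln(V₂/V₁) = (17833) ln(14.5/30.8) = -13435 J.
After step 1: P = 1230 kPa, V = 14.5 L, T = 508 K.
Step 2 (isobaric): W = PΔV = (1230 kPa)(26.1 − 14.5 L) = 14267 J.
W_total = -13435 + 14267 = 831.6 J.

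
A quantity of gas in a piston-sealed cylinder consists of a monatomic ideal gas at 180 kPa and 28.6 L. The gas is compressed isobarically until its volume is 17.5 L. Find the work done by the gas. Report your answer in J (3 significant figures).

Isobaric: W = P ΔV.
W = (180 kPa)(17.5 − 28.6 L) = (180)(-11.1) = -1998 J.

W ≈ -2000 J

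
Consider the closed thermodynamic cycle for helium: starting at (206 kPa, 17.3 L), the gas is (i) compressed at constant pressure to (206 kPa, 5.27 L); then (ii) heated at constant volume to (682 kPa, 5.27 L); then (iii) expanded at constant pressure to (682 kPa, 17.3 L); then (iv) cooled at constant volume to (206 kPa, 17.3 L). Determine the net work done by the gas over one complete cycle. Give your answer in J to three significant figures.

Constant-volume legs do no work.
W(i) = (206)(5.27 − 17.3) = -2478 J; W(iii) = (682)(17.3 − 5.27) = 8204 J.
W_net = -2478 + 8204 = 5726 J (the clockwise enclosed area).

W_net ≈ 5730 J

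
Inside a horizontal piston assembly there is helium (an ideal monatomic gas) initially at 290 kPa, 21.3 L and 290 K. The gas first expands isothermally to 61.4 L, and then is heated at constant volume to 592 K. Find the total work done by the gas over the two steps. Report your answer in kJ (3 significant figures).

Step 1 (isothermal): W = P₁V₁ ln(V₂/V₁) = (6177) ln(61.4/21.3) = 6540 J.
Step 2 (isochoric): W = 0 (constant volume).
W_total = 6540 + 0 = 6540 J.

W_total ≈ 6.54 kJ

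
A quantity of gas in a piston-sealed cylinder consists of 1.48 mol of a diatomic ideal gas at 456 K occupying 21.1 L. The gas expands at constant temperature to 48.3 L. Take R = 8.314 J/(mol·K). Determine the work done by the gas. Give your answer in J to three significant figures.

Isothermal: W = nRT ln(V₂/V₁).
W = (1.48)(8.314)(456) × ln(48.3/21.1)
  = 5611 × 0.8282
W_by_gas = 4647 J.

W ≈ 4650 J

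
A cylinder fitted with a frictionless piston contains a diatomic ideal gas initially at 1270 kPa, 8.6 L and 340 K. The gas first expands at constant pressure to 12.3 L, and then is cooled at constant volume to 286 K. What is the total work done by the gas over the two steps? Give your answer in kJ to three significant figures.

Step 1 (isobaric): W = PΔV = (1270 kPa)(12.3 − 8.6 L) = 4699 J.
Step 2 (isochoric): W = 0 (constant volume).
W_total = 4699 + 0 = 4699 J.

W_total ≈ 4.70 kJ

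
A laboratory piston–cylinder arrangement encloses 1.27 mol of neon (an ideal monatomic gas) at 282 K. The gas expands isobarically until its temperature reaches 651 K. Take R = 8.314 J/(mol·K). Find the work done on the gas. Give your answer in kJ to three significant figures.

Isobaric: W = P ΔV = nR ΔT.
W = (1.27)(8.314)(651 − 282) = 3896 J.
Work on gas = −W_by = -3896 J.

W ≈ -3.90 kJ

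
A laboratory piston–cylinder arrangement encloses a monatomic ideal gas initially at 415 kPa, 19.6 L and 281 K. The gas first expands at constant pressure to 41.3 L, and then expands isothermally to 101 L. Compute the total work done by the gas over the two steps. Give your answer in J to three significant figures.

W_total ≈ 24300 J

Step 1 (isobaric): W = PΔV = (415 kPa)(41.3 − 19.6 L) = 9005 J.
After step 1: P = 415 kPa, V = 41.3 L, T = 592.1 K.
Step 2 (isothermal): W = P₁V₁ ln(V₂/V₁) = (17140) ln(101/41.3) = 15327 J.
W_total = 9005 + 15327 = 24333 J.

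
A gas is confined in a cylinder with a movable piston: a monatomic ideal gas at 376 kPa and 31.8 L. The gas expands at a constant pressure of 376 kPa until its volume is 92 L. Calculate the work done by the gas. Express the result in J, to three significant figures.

Isobaric: W = P ΔV.
W = (376 kPa)(92 − 31.8 L) = (376)(60.2) = 22635 J.

W ≈ 22600 J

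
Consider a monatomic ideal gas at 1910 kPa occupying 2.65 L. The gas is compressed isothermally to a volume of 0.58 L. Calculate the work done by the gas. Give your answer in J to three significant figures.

Isothermal: W = nRT ln(V₂/V₁) = P₁V₁ ln(V₂/V₁).
P₁V₁ = (1910 kPa)(2.65 L) = 5062 J.
W = 5062 × ln(0.58/2.65) = 5062 × -1.519
W_by_gas = -7690 J.

W ≈ -7690 J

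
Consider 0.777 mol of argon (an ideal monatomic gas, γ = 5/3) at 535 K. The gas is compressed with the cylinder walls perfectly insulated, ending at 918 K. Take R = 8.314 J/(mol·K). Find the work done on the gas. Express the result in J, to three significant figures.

Adiabatic ⇒ Q = 0, so W_by = −ΔU = nCᵥ(T₁ − T₂).
Cᵥ = 3R/2 = 12.47 J/(mol·K).
W = (0.777)(12.47)(535 − 918) = -3711 J.
Work on gas = −W_by = 3711 J.

W ≈ 3710 J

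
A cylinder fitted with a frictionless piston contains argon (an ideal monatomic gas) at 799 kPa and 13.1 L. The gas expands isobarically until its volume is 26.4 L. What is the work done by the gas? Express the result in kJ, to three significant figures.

W ≈ 10.6 kJ

Isobaric: W = P ΔV.
W = (799 kPa)(26.4 − 13.1 L) = (799)(13.3) = 10627 J.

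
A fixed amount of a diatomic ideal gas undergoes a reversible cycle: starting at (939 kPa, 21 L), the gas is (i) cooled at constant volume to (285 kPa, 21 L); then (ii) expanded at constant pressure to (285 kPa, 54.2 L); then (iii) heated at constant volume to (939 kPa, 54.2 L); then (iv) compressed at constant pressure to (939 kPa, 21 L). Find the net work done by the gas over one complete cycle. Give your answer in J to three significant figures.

W_net ≈ -21700 J

Constant-volume legs do no work.
W(ii) = (285)(54.2 − 21) = 9462 J; W(iv) = (939)(21 − 54.2) = -31175 J.
W_net = 9462 − 31175 = -21713 J (the counter-clockwise enclosed area).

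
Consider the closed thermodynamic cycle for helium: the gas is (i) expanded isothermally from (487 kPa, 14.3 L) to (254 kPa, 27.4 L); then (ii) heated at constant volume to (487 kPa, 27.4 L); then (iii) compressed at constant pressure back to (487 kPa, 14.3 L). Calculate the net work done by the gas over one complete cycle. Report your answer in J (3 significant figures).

W_net ≈ -1850 J

Leg (i): W = PᵢVᵢ ln(V_f/Vᵢ) = (6964) ln(27.4/14.3) = 4529 J.
Leg (ii): W = 0.
Leg (iii): W = PΔV = (487)(14.3 − 27.4) = -6380 J.
W_net = 4529 − 6380 = -1851 J.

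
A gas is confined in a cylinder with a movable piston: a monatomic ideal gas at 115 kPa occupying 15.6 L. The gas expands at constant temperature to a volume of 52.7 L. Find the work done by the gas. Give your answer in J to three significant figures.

W ≈ 2180 J

Isothermal: W = nRT ln(V₂/V₁) = P₁V₁ ln(V₂/V₁).
P₁V₁ = (115 kPa)(15.6 L) = 1794 J.
W = 1794 × ln(52.7/15.6) = 1794 × 1.217
W_by_gas = 2184 J.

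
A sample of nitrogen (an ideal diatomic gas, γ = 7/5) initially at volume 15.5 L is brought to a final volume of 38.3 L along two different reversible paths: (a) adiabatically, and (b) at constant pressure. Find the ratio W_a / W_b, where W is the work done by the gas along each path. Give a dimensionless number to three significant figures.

Path (a) adiabatic: W = P₁V₁(1 − (V₁/V₂)^(γ−1))/(γ−1) → W_a/(P₁V₁) = 0.759.
Path (b) isobaric: W = P₁(V₂ − V₁) → W_b/(P₁V₁) = 1.471.
W_a / W_b = 0.759 / 1.471 = 0.516.

W_a / W_b ≈ 0.516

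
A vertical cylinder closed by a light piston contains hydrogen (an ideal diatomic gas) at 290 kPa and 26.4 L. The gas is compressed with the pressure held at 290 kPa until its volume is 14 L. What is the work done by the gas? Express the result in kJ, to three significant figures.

Isobaric: W = P ΔV.
W = (290 kPa)(14 − 26.4 L) = (290)(-12.4) = -3596 J.

W ≈ -3.60 kJ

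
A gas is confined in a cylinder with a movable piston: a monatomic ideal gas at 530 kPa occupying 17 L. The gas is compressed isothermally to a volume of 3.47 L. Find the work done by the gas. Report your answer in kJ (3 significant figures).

W ≈ -14.3 kJ

Isothermal: W = nRT ln(V₂/V₁) = P₁V₁ ln(V₂/V₁).
P₁V₁ = (530 kPa)(17 L) = 9010 J.
W = 9010 × ln(3.47/17) = 9010 × -1.589
W_by_gas = -14317 J.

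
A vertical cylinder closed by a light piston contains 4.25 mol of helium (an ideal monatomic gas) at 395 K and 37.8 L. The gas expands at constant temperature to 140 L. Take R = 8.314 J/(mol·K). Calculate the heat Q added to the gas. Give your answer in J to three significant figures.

Q ≈ 18300 J

Isothermal ⇒ ΔU = 0, so Q = W = nRT ln(V₂/V₁).
Q = (4.25)(8.314)(395) ln(140/37.8) = 13957 × 1.309 = 18275 J.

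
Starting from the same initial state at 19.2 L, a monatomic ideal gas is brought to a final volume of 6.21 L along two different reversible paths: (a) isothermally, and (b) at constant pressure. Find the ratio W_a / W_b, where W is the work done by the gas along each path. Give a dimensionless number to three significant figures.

Path (a) isothermal: W = P₁V₁ ln(V₂/V₁) → W_a/(P₁V₁) = -1.129.
Path (b) isobaric: W = P₁(V₂ − V₁) → W_b/(P₁V₁) = -0.6766.
W_a / W_b = -1.129 / -0.6766 = 1.668.

W_a / W_b ≈ 1.67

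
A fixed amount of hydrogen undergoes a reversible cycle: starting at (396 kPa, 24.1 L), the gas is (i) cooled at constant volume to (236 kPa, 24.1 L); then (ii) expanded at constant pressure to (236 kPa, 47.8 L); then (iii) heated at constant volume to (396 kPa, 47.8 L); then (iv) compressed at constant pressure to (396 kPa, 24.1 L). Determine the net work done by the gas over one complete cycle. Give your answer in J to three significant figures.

Constant-volume legs do no work.
W(ii) = (236)(47.8 − 24.1) = 5593 J; W(iv) = (396)(24.1 − 47.8) = -9385 J.
W_net = 5593 − 9385 = -3792 J (the counter-clockwise enclosed area).

W_net ≈ -3790 J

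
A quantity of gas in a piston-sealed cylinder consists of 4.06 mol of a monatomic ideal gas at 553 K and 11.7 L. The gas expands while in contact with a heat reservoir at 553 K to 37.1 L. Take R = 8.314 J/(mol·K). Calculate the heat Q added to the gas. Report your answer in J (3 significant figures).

Isothermal ⇒ ΔU = 0, so Q = W = nRT ln(V₂/V₁).
Q = (4.06)(8.314)(553) ln(37.1/11.7) = 18666 × 1.154 = 21542 J.

Q ≈ 21500 J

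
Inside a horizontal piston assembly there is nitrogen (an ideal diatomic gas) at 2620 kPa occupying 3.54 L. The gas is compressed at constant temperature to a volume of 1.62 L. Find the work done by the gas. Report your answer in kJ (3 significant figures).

Isothermal: W = nRT ln(V₂/V₁) = P₁V₁ ln(V₂/V₁).
P₁V₁ = (2620 kPa)(3.54 L) = 9275 J.
W = 9275 × ln(1.62/3.54) = 9275 × -0.7817
W_by_gas = -7250 J.

W ≈ -7.25 kJ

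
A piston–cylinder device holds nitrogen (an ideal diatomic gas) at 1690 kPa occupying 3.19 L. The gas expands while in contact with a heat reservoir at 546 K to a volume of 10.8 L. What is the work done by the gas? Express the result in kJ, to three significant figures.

Isothermal: W = nRT ln(V₂/V₁) = P₁V₁ ln(V₂/V₁).
P₁V₁ = (1690 kPa)(3.19 L) = 5391 J.
W = 5391 × ln(10.8/3.19) = 5391 × 1.22
W_by_gas = 6575 J.

W ≈ 6.57 kJ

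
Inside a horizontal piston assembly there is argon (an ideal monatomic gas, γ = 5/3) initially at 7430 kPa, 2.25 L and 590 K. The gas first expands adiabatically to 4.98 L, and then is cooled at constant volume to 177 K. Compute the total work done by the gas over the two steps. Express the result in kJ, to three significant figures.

W_total ≈ 10.3 kJ

Step 1 (adiabatic): W = (P₁V₁ − P₂V₂)/(γ−1) = (16718 − 9843)/0.667 = 10311 J.
Step 2 (isochoric): W = 0 (constant volume).
W_total = 10311 + 0 = 10311 J.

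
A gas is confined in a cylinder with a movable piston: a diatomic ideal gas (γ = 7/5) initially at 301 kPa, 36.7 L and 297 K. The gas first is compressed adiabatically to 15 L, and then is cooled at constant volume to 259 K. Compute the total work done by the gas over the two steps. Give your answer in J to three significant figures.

W_total ≈ -11900 J

Step 1 (adiabatic): W = (P₁V₁ − P₂V₂)/(γ−1) = (11047 − 15800)/0.4 = -11884 J.
Step 2 (isochoric): W = 0 (constant volume).
W_total = -11884 + 0 = -11884 J.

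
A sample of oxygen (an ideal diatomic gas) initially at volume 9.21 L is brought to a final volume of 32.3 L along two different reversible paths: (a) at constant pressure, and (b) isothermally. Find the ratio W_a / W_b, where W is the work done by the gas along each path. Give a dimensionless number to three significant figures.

W_a / W_b ≈ 2.00

Path (a) isobaric: W = P₁(V₂ − V₁) → W_a/(P₁V₁) = 2.507.
Path (b) isothermal: W = P₁V₁ ln(V₂/V₁) → W_b/(P₁V₁) = 1.255.
W_a / W_b = 2.507 / 1.255 = 1.998.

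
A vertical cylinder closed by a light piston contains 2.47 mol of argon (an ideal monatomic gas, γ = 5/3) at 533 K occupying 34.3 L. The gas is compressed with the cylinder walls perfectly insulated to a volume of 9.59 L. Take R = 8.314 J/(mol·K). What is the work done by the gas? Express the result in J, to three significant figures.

W ≈ -22000 J

Adiabatic: TV^(γ−1) = const with γ = 5/3.
T₂ = T₁ (V₁/V₂)^(γ−1) = 533 × (34.3/9.59)^0.667 = 533 × 2.339 = 1247 K.
W_by = nCᵥ(T₁ − T₂) = (2.47)(12.47)(533 − 1247) = -21980 J.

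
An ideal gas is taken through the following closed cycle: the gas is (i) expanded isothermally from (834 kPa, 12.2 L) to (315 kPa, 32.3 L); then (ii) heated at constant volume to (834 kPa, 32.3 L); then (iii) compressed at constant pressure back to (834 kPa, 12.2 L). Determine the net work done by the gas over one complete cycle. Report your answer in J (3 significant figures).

W_net ≈ -6860 J

Leg (i): W = PᵢVᵢ ln(V_f/Vᵢ) = (10175) ln(32.3/12.2) = 9907 J.
Leg (ii): W = 0.
Leg (iii): W = PΔV = (834)(12.2 − 32.3) = -16763 J.
W_net = 9907 − 16763 = -6857 J.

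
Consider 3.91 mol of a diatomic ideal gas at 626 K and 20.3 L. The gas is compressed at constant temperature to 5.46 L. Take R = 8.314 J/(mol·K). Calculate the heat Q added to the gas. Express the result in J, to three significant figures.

Isothermal ⇒ ΔU = 0, so Q = W = nRT ln(V₂/V₁).
Q = (3.91)(8.314)(626) ln(5.46/20.3) = 20350 × -1.313 = -26723 J.

Q ≈ -26700 J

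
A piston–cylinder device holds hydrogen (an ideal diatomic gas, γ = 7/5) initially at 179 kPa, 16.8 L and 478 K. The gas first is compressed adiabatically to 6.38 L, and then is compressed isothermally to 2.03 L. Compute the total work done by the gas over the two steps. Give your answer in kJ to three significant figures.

W_total ≈ -8.63 kJ

Step 1 (adiabatic): W = (P₁V₁ − P₂V₂)/(γ−1) = (3007 − 4430)/0.4 = -3556 J.
After step 1: P = 694.3 kPa, V = 6.38 L, T = 704.1 K.
Step 2 (isothermal): W = P₁V₁ ln(V₂/V₁) = (4430) ln(2.03/6.38) = -5072 J.
W_total = -3556 − 5072 = -8628 J.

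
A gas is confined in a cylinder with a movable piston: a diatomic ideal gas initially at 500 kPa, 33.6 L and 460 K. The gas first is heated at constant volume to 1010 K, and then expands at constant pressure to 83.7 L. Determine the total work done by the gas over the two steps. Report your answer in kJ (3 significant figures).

W_total ≈ 55.0 kJ

Step 1 (isochoric): W = 0 (constant volume).
After step 1: P = 1098 kPa (V unchanged).
Step 2 (isobaric): W = PΔV = (1098 kPa)(83.7 − 33.6 L) = 55001 J.
W_total = 0 + 55001 = 55001 J.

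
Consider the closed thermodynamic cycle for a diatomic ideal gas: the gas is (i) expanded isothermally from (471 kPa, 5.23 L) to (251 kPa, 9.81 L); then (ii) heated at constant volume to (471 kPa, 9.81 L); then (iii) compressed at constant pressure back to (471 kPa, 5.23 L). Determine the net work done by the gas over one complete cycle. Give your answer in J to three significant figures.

Leg (i): W = PᵢVᵢ ln(V_f/Vᵢ) = (2463) ln(9.81/5.23) = 1549 J.
Leg (ii): W = 0.
Leg (iii): W = PΔV = (471)(5.23 − 9.81) = -2157 J.
W_net = 1549 − 2157 = -607.8 J.

W_net ≈ -608 J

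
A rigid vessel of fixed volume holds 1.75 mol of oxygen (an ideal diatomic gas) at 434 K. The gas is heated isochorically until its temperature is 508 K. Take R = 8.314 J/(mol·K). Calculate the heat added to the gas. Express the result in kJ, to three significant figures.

Constant volume ⇒ W = 0, so Q = ΔU = nCᵥΔT with Cᵥ = 5R/2 = 20.79 J/(mol·K).
ΔU = (1.75)(20.79)(508 − 434) = 2692 J.

Q ≈ 2.69 kJ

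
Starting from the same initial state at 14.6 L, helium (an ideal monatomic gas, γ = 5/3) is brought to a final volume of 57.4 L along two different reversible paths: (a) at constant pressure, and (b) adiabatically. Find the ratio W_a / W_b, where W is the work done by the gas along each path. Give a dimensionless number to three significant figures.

W_a / W_b ≈ 3.27

Path (a) isobaric: W = P₁(V₂ − V₁) → W_a/(P₁V₁) = 2.932.
Path (b) adiabatic: W = P₁V₁(1 − (V₁/V₂)^(γ−1))/(γ−1) → W_b/(P₁V₁) = 0.8978.
W_a / W_b = 2.932 / 0.8978 = 3.265.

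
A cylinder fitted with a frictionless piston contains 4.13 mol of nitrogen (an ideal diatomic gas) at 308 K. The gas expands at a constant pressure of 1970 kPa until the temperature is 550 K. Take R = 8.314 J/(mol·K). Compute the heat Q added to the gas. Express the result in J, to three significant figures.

Q ≈ 29100 J

Isobaric: W = nRΔT = (4.13)(8.314)(242) = 8310 J.
ΔU = nCᵥΔT with Cᵥ = 5R/2: ΔU = (4.13)(20.79)(242) = 20774 J.
Q = ΔU + W = 20774 + 8310 = 29083 J.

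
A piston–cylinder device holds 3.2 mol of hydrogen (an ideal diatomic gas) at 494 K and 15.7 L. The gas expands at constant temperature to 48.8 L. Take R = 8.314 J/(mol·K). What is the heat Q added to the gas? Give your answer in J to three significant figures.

Isothermal ⇒ ΔU = 0, so Q = W = nRT ln(V₂/V₁).
Q = (3.2)(8.314)(494) ln(48.8/15.7) = 13143 × 1.134 = 14905 J.

Q ≈ 14900 J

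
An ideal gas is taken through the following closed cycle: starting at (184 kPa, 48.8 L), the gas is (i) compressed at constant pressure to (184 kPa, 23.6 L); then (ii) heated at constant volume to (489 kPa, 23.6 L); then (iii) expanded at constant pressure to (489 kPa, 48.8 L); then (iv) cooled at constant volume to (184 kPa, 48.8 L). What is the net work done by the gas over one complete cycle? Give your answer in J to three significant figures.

Constant-volume legs do no work.
W(i) = (184)(23.6 − 48.8) = -4637 J; W(iii) = (489)(48.8 − 23.6) = 12323 J.
W_net = -4637 + 12323 = 7686 J (the clockwise enclosed area).

W_net ≈ 7690 J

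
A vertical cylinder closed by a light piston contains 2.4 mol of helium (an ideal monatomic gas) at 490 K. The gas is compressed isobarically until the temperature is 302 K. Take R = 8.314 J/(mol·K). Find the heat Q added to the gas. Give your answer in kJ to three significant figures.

Q ≈ -9.38 kJ

Isobaric: W = nRΔT = (2.4)(8.314)(-188) = -3751 J.
ΔU = nCᵥΔT with Cᵥ = 3R/2: ΔU = (2.4)(12.47)(-188) = -5627 J.
Q = ΔU + W = -5627 − 3751 = -9378 J.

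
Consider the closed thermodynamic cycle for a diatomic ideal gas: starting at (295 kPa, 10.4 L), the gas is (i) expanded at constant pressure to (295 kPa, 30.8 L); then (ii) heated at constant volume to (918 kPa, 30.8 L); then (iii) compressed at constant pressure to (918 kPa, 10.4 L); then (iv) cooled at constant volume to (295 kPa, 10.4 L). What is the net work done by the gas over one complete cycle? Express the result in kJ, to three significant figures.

W_net ≈ -12.7 kJ

Constant-volume legs do no work.
W(i) = (295)(30.8 − 10.4) = 6018 J; W(iii) = (918)(10.4 − 30.8) = -18727 J.
W_net = 6018 − 18727 = -12709 J (the counter-clockwise enclosed area).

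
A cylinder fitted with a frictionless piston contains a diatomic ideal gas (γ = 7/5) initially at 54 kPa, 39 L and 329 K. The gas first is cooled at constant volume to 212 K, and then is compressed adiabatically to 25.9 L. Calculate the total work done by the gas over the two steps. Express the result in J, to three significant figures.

Step 1 (isochoric): W = 0 (constant volume).
After step 1: P = 34.8 kPa (V unchanged).
Step 2 (adiabatic): W = (P₁V₁ − P₂V₂)/(γ−1) = (1357 − 1598)/0.4 = -603.5 J.
W_total = 0 − 603.5 = -603.5 J.

W_total ≈ -604 J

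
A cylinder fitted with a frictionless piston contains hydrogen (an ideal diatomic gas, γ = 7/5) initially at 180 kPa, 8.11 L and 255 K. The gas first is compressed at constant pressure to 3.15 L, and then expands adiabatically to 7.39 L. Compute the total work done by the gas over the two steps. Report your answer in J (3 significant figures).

W_total ≈ -483 J

Step 1 (isobaric): W = PΔV = (180 kPa)(3.15 − 8.11 L) = -892.8 J.
After step 1: P = 180 kPa, V = 3.15 L, T = 99.04 K.
Step 2 (adiabatic): W = (P₁V₁ − P₂V₂)/(γ−1) = (567 − 403.1)/0.4 = 409.7 J.
W_total = -892.8 + 409.7 = -483.1 J.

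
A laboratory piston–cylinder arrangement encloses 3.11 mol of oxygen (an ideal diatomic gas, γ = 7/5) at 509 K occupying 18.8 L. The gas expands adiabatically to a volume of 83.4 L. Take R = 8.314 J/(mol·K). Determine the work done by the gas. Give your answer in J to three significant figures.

W ≈ 14800 J

Adiabatic: TV^(γ−1) = const with γ = 7/5.
T₂ = T₁ (V₁/V₂)^(γ−1) = 509 × (18.8/83.4)^0.4 = 509 × 0.5511 = 280.5 K.
W_by = nCᵥ(T₁ − T₂) = (3.11)(20.79)(509 − 280.5) = 14771 J.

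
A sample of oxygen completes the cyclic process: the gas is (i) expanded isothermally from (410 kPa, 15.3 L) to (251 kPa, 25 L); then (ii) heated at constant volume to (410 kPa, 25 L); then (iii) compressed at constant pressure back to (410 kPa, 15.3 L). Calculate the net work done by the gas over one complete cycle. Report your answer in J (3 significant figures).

W_net ≈ -897 J

Leg (i): W = PᵢVᵢ ln(V_f/Vᵢ) = (6273) ln(25/15.3) = 3080 J.
Leg (ii): W = 0.
Leg (iii): W = PΔV = (410)(15.3 − 25) = -3977 J.
W_net = 3080 − 3977 = -896.8 J.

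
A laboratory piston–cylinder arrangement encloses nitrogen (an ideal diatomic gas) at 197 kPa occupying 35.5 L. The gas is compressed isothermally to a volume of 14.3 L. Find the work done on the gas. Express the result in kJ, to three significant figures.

W ≈ 6.36 kJ

Isothermal: W = nRT ln(V₂/V₁) = P₁V₁ ln(V₂/V₁).
P₁V₁ = (197 kPa)(35.5 L) = 6994 J.
W = 6994 × ln(14.3/35.5) = 6994 × -0.9093
W_by_gas = -6359 J; work on gas = −W_by = 6359 J.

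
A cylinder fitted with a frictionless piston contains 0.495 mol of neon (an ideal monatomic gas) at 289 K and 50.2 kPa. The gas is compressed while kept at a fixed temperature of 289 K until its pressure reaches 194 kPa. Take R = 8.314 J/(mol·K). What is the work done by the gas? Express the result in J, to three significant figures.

Isothermal process: W = nRT ln(V₂/V₁) = nRT ln(P₁/P₂).
W = (0.495)(8.314)(289) × ln(50.2/194)
  = 1189 × ln(0.2588) = 1189 × -1.352
W_by_gas = -1608 J.

W ≈ -1610 J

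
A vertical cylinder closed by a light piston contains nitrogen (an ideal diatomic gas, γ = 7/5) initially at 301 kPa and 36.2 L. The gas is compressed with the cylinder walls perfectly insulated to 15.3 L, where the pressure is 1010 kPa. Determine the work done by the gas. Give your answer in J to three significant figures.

Adiabatic: W = (P₁V₁ − P₂V₂)/(γ − 1) with γ = 7/5.
P₁V₁ = 10896 J, P₂V₂ = 15453 J.
W = (10896 − 15453) / 0.4 = -11392 J.

W ≈ -11400 J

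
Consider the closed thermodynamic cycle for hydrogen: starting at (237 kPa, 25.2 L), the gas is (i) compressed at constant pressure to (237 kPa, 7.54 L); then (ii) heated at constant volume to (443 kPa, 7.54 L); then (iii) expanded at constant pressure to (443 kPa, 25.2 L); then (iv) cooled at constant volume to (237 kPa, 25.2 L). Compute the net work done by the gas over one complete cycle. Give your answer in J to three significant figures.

W_net ≈ 3640 J

Constant-volume legs do no work.
W(i) = (237)(7.54 − 25.2) = -4185 J; W(iii) = (443)(25.2 − 7.54) = 7823 J.
W_net = -4185 + 7823 = 3638 J (the clockwise enclosed area).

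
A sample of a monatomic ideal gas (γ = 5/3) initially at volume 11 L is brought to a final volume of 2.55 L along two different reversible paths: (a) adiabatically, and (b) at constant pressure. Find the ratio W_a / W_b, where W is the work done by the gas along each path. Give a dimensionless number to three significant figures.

Path (a) adiabatic: W = P₁V₁(1 − (V₁/V₂)^(γ−1))/(γ−1) → W_a/(P₁V₁) = -2.475.
Path (b) isobaric: W = P₁(V₂ − V₁) → W_b/(P₁V₁) = -0.7682.
W_a / W_b = -2.475 / -0.7682 = 3.222.

W_a / W_b ≈ 3.22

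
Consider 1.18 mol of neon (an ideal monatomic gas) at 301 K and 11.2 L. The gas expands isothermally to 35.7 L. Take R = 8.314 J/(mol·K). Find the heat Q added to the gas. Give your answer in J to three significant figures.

Q ≈ 3420 J

Isothermal ⇒ ΔU = 0, so Q = W = nRT ln(V₂/V₁).
Q = (1.18)(8.314)(301) ln(35.7/11.2) = 2953 × 1.159 = 3423 J.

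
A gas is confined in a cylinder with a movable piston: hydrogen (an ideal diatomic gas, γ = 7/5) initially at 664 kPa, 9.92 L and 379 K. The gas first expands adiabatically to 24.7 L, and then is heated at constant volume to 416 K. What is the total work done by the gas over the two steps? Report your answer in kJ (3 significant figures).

W_total ≈ 5.03 kJ

Step 1 (adiabatic): W = (P₁V₁ − P₂V₂)/(γ−1) = (6587 − 4573)/0.4 = 5035 J.
Step 2 (isochoric): W = 0 (constant volume).
W_total = 5035 + 0 = 5035 J.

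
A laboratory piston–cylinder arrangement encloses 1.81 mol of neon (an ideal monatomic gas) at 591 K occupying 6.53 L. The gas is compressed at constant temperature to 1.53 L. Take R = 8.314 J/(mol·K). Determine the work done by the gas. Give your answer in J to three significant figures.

W ≈ -12900 J

Isothermal: W = nRT ln(V₂/V₁).
W = (1.81)(8.314)(591) × ln(1.53/6.53)
  = 8894 × -1.451
W_by_gas = -12906 J.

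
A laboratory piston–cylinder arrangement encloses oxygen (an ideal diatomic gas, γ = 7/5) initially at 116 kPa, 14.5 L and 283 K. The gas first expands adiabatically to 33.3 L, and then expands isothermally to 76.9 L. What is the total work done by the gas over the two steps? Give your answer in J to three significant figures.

Step 1 (adiabatic): W = (P₁V₁ − P₂V₂)/(γ−1) = (1682 − 1206)/0.4 = 1190 J.
After step 1: P = 36.22 kPa, V = 33.3 L, T = 202.9 K.
Step 2 (isothermal): W = P₁V₁ ln(V₂/V₁) = (1206) ln(76.9/33.3) = 1009 J.
W_total = 1190 + 1009 = 2199 J.

W_total ≈ 2200 J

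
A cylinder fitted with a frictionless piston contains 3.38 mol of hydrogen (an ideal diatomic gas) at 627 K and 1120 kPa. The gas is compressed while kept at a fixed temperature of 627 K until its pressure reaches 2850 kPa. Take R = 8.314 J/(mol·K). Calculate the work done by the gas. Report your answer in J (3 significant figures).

W ≈ -16500 J

Isothermal process: W = nRT ln(V₂/V₁) = nRT ln(P₁/P₂).
W = (3.38)(8.314)(627) × ln(1120/2850)
  = 17620 × ln(0.393) = 17620 × -0.934
W_by_gas = -16456 J.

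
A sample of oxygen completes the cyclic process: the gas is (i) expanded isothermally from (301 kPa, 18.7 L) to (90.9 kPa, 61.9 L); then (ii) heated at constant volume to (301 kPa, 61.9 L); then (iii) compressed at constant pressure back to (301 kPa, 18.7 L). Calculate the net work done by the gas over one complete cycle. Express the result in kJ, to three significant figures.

Leg (i): W = PᵢVᵢ ln(V_f/Vᵢ) = (5629) ln(61.9/18.7) = 6738 J.
Leg (ii): W = 0.
Leg (iii): W = PΔV = (301)(18.7 − 61.9) = -13003 J.
W_net = 6738 − 13003 = -6266 J.

W_net ≈ -6.27 kJ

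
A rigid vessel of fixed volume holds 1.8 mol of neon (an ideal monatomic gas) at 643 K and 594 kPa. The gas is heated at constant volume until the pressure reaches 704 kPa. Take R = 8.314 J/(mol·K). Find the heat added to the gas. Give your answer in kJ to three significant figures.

Q ≈ 2.67 kJ

Constant volume ⇒ W = 0, so Q = ΔU = nCᵥΔT with Cᵥ = 3R/2 = 12.47 J/(mol·K).
At constant V, T₂/T₁ = P₂/P₁ ⇒ ΔT = T₁(P₂/P₁ − 1) = 643·(704/594 − 1) = 119.1 K.
ΔU = (1.8)(12.47)(119.1) = 2673 J.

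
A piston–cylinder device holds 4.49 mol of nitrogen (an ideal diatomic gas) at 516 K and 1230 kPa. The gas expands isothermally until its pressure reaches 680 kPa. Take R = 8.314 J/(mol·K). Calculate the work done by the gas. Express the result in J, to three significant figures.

Isothermal process: W = nRT ln(V₂/V₁) = nRT ln(P₁/P₂).
W = (4.49)(8.314)(516) × ln(1230/680)
  = 19262 × ln(1.809) = 19262 × 0.5927
W_by_gas = 11416 J.

W ≈ 11400 J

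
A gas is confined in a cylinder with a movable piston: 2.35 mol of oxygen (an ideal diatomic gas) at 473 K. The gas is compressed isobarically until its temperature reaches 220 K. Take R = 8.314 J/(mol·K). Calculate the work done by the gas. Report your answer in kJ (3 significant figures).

Isobaric: W = P ΔV = nR ΔT.
W = (2.35)(8.314)(220 − 473) = -4943 J.

W ≈ -4.94 kJ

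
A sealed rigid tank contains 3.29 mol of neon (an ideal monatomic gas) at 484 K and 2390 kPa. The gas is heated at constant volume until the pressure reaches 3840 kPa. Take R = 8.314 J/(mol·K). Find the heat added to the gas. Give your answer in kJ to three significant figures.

Constant volume ⇒ W = 0, so Q = ΔU = nCᵥΔT with Cᵥ = 3R/2 = 12.47 J/(mol·K).
At constant V, T₂/T₁ = P₂/P₁ ⇒ ΔT = T₁(P₂/P₁ − 1) = 484·(3840/2390 − 1) = 293.6 K.
ΔU = (3.29)(12.47)(293.6) = 12048 J.

Q ≈ 12.0 kJ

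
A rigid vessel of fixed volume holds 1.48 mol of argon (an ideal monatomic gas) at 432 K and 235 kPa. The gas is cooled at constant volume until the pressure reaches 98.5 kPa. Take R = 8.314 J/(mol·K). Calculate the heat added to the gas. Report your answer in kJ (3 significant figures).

Q ≈ -4.63 kJ

Constant volume ⇒ W = 0, so Q = ΔU = nCᵥΔT with Cᵥ = 3R/2 = 12.47 J/(mol·K).
At constant V, T₂/T₁ = P₂/P₁ ⇒ ΔT = T₁(P₂/P₁ − 1) = 432·(98.5/235 − 1) = -250.9 K.
ΔU = (1.48)(12.47)(-250.9) = -4631 J.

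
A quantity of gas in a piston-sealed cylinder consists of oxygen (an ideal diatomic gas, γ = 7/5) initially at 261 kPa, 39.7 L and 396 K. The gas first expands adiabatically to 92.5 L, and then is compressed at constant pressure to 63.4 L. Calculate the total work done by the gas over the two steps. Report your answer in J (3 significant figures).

Step 1 (adiabatic): W = (P₁V₁ − P₂V₂)/(γ−1) = (10362 − 7387)/0.4 = 7436 J.
After step 1: P = 79.86 kPa, V = 92.5 L, T = 282.3 K.
Step 2 (isobaric): W = PΔV = (79.86 kPa)(63.4 − 92.5 L) = -2324 J.
W_total = 7436 − 2324 = 5112 J.

W_total ≈ 5110 J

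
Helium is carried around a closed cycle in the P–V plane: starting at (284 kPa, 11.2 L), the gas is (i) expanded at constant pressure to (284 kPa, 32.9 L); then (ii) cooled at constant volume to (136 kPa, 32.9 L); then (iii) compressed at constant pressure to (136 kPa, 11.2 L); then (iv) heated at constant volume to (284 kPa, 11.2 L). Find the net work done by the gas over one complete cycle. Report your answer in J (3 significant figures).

W_net ≈ 3210 J

Constant-volume legs do no work.
W(i) = (284)(32.9 − 11.2) = 6163 J; W(iii) = (136)(11.2 − 32.9) = -2951 J.
W_net = 6163 − 2951 = 3212 J (the clockwise enclosed area).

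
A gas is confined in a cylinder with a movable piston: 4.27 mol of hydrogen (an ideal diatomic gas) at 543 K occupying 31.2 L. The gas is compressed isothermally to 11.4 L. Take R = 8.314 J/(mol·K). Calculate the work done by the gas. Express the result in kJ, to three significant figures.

W ≈ -19.4 kJ

Isothermal: W = nRT ln(V₂/V₁).
W = (4.27)(8.314)(543) × ln(11.4/31.2)
  = 19277 × -1.007
W_by_gas = -19408 J.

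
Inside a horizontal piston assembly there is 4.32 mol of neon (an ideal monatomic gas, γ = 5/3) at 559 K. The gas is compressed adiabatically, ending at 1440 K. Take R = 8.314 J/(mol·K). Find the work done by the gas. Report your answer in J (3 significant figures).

Adiabatic ⇒ Q = 0, so W_by = −ΔU = nCᵥ(T₁ − T₂).
Cᵥ = 3R/2 = 12.47 J/(mol·K).
W = (4.32)(12.47)(559 − 1440) = -47464 J.

W ≈ -47500 J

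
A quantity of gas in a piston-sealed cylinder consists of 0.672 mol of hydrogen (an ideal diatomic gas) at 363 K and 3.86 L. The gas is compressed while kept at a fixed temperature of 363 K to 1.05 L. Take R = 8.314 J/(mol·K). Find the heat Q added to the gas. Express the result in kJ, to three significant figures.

Q ≈ -2.64 kJ

Isothermal ⇒ ΔU = 0, so Q = W = nRT ln(V₂/V₁).
Q = (0.672)(8.314)(363) ln(1.05/3.86) = 2028 × -1.302 = -2640 J.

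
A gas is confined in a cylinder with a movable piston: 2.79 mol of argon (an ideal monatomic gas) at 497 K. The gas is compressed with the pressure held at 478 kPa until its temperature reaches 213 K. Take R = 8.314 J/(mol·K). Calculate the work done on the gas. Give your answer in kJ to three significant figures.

W ≈ 6.59 kJ

Isobaric: W = P ΔV = nR ΔT.
W = (2.79)(8.314)(213 − 497) = -6588 J.
Work on gas = −W_by = 6588 J.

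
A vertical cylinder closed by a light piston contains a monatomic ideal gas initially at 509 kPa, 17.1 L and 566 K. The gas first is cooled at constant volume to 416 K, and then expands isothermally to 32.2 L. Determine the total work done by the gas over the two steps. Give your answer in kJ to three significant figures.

W_total ≈ 4.05 kJ

Step 1 (isochoric): W = 0 (constant volume).
After step 1: P = 374.1 kPa (V unchanged).
Step 2 (isothermal): W = P₁V₁ ln(V₂/V₁) = (6397) ln(32.2/17.1) = 4049 J.
W_total = 0 + 4049 = 4049 J.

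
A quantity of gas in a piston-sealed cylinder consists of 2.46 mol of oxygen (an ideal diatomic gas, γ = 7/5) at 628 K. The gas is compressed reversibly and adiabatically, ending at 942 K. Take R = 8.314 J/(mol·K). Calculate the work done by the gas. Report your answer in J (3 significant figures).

Adiabatic ⇒ Q = 0, so W_by = −ΔU = nCᵥ(T₁ − T₂).
Cᵥ = 5R/2 = 20.79 J/(mol·K).
W = (2.46)(20.79)(628 − 942) = -16055 J.

W ≈ -16100 J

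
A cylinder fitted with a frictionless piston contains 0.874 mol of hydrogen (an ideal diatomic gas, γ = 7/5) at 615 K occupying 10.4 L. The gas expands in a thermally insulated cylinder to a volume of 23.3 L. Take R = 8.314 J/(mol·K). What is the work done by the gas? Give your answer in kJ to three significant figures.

W ≈ 3.08 kJ

Adiabatic: TV^(γ−1) = const with γ = 7/5.
T₂ = T₁ (V₁/V₂)^(γ−1) = 615 × (10.4/23.3)^0.4 = 615 × 0.7242 = 445.4 K.
W_by = nCᵥ(T₁ − T₂) = (0.874)(20.79)(615 − 445.4) = 3081 J.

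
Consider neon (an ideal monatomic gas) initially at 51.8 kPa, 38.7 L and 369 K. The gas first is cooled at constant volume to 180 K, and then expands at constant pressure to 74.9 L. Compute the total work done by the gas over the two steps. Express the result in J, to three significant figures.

W_total ≈ 915 J

Step 1 (isochoric): W = 0 (constant volume).
After step 1: P = 25.27 kPa (V unchanged).
Step 2 (isobaric): W = PΔV = (25.27 kPa)(74.9 − 38.7 L) = 914.7 J.
W_total = 0 + 914.7 = 914.7 J.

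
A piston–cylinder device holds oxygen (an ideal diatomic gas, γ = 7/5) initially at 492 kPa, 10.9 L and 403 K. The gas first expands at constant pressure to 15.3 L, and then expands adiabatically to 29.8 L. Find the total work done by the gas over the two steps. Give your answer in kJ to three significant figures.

Step 1 (isobaric): W = PΔV = (492 kPa)(15.3 − 10.9 L) = 2165 J.
After step 1: P = 492 kPa, V = 15.3 L, T = 565.7 K.
Step 2 (adiabatic): W = (P₁V₁ − P₂V₂)/(γ−1) = (7528 − 5766)/0.4 = 4405 J.
W_total = 2165 + 4405 = 6570 J.

W_total ≈ 6.57 kJ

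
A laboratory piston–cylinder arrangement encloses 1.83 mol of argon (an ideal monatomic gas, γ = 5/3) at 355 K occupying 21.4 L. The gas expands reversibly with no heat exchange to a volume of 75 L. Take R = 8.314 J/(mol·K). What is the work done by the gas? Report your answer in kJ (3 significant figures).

Adiabatic: TV^(γ−1) = const with γ = 5/3.
T₂ = T₁ (V₁/V₂)^(γ−1) = 355 × (21.4/75)^0.667 = 355 × 0.4334 = 153.9 K.
W_by = nCᵥ(T₁ − T₂) = (1.83)(12.47)(355 − 153.9) = 4590 J.

W ≈ 4.59 kJ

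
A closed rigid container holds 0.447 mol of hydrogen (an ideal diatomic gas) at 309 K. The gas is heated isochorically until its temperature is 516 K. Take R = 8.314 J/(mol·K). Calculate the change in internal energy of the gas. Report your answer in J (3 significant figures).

Constant volume ⇒ W = 0, so Q = ΔU = nCᵥΔT with Cᵥ = 5R/2 = 20.79 J/(mol·K).
ΔU = (0.447)(20.79)(516 − 309) = 1923 J.

ΔU ≈ 1920 J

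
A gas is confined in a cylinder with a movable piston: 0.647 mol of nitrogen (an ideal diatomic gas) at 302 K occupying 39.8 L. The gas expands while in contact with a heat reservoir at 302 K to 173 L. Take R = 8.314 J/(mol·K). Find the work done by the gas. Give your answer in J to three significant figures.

W ≈ 2390 J

Isothermal: W = nRT ln(V₂/V₁).
W = (0.647)(8.314)(302) × ln(173/39.8)
  = 1625 × 1.469
W_by_gas = 2387 J.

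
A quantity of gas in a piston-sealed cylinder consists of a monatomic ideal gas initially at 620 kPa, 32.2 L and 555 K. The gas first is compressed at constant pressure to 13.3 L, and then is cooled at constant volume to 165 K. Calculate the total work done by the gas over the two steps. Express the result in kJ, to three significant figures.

W_total ≈ -11.7 kJ

Step 1 (isobaric): W = PΔV = (620 kPa)(13.3 − 32.2 L) = -11718 J.
Step 2 (isochoric): W = 0 (constant volume).
W_total = -11718 + 0 = -11718 J.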